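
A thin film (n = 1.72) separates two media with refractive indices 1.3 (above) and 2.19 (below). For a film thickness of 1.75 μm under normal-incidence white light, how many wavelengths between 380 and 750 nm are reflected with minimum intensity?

Ray reflecting at the top interface goes from n = 1.3 toward n = 1.72: a half-wave phase shift.
Ray reflecting at the bottom interface goes from n = 1.72 toward n = 2.19: a half-wave phase shift.
Zero or two π shifts → no net half-wave offset.
For minimum reflection here: 2 n t = (m + ½) λ.
λ = 2 n t / (m + ½) = 6020 / (m + ½) nm.
m=7: 803 nm (IR); m=8: 708 nm (visible); m=9: 634 nm (visible); m=10: 573 nm (visible); m=11: 523 nm (visible); m=12: 482 nm (visible); m=13: 446 nm (visible); m=14: 415 nm (visible); m=15: 388 nm (visible); m=16: 365 nm (UV).

8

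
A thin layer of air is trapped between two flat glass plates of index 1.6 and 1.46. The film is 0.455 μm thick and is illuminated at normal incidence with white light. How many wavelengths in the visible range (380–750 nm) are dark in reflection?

1

Ray reflecting at the top interface goes from n = 1.6 toward n = 1.0: no phase shift.
Bottom surface (1.0 → 1.46): reflection off a higher-index medium gives a half-wave phase shift.
Net: one phase inversion between the two reflected rays.
For minimum reflection here: 2 n t = m λ.
λ = 2 n t / m = 910 / m nm.
m=1: 910 nm (IR); m=2: 455 nm (visible); m=3: 303 nm (UV).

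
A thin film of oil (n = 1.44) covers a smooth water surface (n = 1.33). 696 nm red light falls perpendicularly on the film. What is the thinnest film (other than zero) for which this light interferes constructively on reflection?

121 nm

Ray reflecting at the top interface goes from n = 1.0 toward n = 1.44: a half-wave phase shift.
At the lower boundary (n = 1.44 to n = 1.33) the reflected ray undergoes no phase shift.
Exactly one π shift → a net half-wave offset.
For bright reflection here: 2 n t = (m + ½) λ.
Minimum at m = 0: t = λ / (4 n) = 696 / (4 × 1.44) = 121 nm.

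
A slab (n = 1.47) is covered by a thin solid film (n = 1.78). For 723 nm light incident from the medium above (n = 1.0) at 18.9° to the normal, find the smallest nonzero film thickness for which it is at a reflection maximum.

103 nm

At the upper boundary (n = 1.0 to n = 1.78) the reflected ray undergoes a half-wave phase shift.
At the lower boundary (n = 1.78 to n = 1.47) the reflected ray undergoes no phase shift.
The two reflections differ by half a wavelength.
For strong reflection here: 2 n t cos θ_r = (m + ½) λ.
Snell's law: 1.0 sin 18.9° = 1.78 sin θ_r → sin θ_r = 0.182, cos θ_r = 0.983.
Minimum at m = 0: t = λ / (4 n cos θ_r) = 723 / (4 × 1.78 × 0.983) = 103 nm.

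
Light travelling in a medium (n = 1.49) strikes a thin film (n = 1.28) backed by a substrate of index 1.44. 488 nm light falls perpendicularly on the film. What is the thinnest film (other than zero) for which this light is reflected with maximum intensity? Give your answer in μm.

Top surface (1.49 → 1.28): reflection off a lower-index medium gives no phase shift.
Bottom surface (1.28 → 1.44): reflection off a higher-index medium gives a half-wave phase shift.
The two reflections differ by half a wavelength.
With one net inversion, constructive interference in reflection requires 2 n t = (m + ½) λ.
Minimum at m = 0: t = λ / (4 n) = 488 / (4 × 1.28) = 95.3 nm.

0.0953 μm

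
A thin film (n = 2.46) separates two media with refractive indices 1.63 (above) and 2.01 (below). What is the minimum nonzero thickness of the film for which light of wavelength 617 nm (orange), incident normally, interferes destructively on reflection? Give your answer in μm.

Ray reflecting at the top interface goes from n = 1.63 toward n = 2.46: a half-wave phase shift.
At the lower boundary (n = 2.46 to n = 2.01) the reflected ray undergoes no phase shift.
Exactly one π shift → a net half-wave offset.
With one net inversion, destructive interference in reflection requires 2 n t = m λ.
Minimum nonzero at m = 1: t = λ / (2 n) = 617 / (2 × 2.46) = 125 nm.

0.125 μm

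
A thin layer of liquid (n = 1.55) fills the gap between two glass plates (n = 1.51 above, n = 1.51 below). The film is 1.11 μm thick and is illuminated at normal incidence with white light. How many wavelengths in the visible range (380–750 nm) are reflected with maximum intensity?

4

Top surface (1.51 → 1.55): reflection off a higher-index medium gives a half-wave phase shift.
Ray reflecting at the bottom interface goes from n = 1.55 toward n = 1.51: no phase shift.
The two reflections differ by half a wavelength.
With one net inversion, constructive interference in reflection requires 2 n t = (m + ½) λ.
λ = 2 n t / (m + ½) = 3441 / (m + ½) nm.
m=4: 765 nm (IR); m=5: 626 nm (visible); m=6: 529 nm (visible); m=7: 459 nm (visible); m=8: 405 nm (visible); m=9: 362 nm (UV).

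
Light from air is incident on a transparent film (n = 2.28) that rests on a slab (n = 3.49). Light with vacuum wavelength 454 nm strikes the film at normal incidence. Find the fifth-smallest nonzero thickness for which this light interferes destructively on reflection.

At the upper boundary (n = 1.0 to n = 2.28) the reflected ray undergoes a half-wave phase shift.
At the lower boundary (n = 2.28 to n = 3.49) the reflected ray undergoes a half-wave phase shift.
Net: no relative phase inversion (both shifts match).
For dark reflection here: 2 n t = (m + ½) λ.
The fifth-smallest nonzero thickness corresponds to m = 4: t = (m + ½) λ / (2 n) = 4.50 × 454 / (2 × 2.28) = 448 nm.

448 nm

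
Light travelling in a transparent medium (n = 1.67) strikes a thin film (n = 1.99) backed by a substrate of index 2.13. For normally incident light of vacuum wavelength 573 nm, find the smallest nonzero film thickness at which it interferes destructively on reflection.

72.0 nm

Top surface (1.67 → 1.99): reflection off a higher-index medium gives a half-wave phase shift.
Bottom surface (1.99 → 2.13): reflection off a higher-index medium gives a half-wave phase shift.
Zero or two π shifts → no net half-wave offset.
So the condition for destructive reflection is 2 n t = (m + ½) λ.
Minimum at m = 0: t = λ / (4 n) = 573 / (4 × 1.99) = 72.0 nm.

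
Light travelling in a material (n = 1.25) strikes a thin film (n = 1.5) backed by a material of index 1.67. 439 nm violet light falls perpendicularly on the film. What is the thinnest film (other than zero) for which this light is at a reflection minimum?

73.2 nm

At the upper boundary (n = 1.25 to n = 1.5) the reflected ray undergoes a half-wave phase shift.
Ray reflecting at the bottom interface goes from n = 1.5 toward n = 1.67: a half-wave phase shift.
Zero or two π shifts → no net half-wave offset.
So the condition for destructive reflection is 2 n t = (m + ½) λ.
Minimum at m = 0: t = λ / (4 n) = 439 / (4 × 1.5) = 73.2 nm.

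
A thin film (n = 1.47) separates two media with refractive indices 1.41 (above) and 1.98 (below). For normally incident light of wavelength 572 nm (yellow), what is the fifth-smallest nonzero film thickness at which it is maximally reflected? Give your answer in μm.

0.973 μm

Top surface (1.41 → 1.47): reflection off a higher-index medium gives a half-wave phase shift.
Ray reflecting at the bottom interface goes from n = 1.47 toward n = 1.98: a half-wave phase shift.
The two reflections carry the same phase change, so no net offset.
For maximum reflection here: 2 n t = m λ.
The fifth-smallest nonzero thickness corresponds to m = 5: t = m λ / (2 n) = 5.00 × 572 / (2 × 1.47) = 973 nm.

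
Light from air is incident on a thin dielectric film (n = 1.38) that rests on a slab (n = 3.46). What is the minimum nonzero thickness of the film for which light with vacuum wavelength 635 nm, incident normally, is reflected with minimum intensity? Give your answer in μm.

0.115 μm

Ray reflecting at the top interface goes from n = 1.0 toward n = 1.38: a half-wave phase shift.
Bottom surface (1.38 → 3.46): reflection off a higher-index medium gives a half-wave phase shift.
The two reflections carry the same phase change, so no net offset.
For dark reflection here: 2 n t = (m + ½) λ.
Minimum at m = 0: t = λ / (4 n) = 635 / (4 × 1.38) = 115 nm.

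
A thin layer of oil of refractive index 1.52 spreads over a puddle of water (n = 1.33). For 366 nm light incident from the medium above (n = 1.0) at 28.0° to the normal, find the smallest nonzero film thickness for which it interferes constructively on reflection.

Top surface (1.0 → 1.52): reflection off a higher-index medium gives a half-wave phase shift.
Ray reflecting at the bottom interface goes from n = 1.52 toward n = 1.33: no phase shift.
Net: one phase inversion between the two reflected rays.
With one net inversion, constructive interference in reflection requires 2 n t cos θ_r = (m + ½) λ.
Snell's law: 1.0 sin 28.0° = 1.52 sin θ_r → sin θ_r = 0.309, cos θ_r = 0.951.
Minimum at m = 0: t = λ / (4 n cos θ_r) = 366 / (4 × 1.52 × 0.951) = 63.3 nm.

63.3 nm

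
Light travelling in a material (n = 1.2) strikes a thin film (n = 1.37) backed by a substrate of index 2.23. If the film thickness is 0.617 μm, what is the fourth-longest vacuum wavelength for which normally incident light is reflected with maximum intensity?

423 nm

Ray reflecting at the top interface goes from n = 1.2 toward n = 1.37: a half-wave phase shift.
Ray reflecting at the bottom interface goes from n = 1.37 toward n = 2.23: a half-wave phase shift.
Net: no relative phase inversion (both shifts match).
With no net inversion, constructive interference in reflection requires 2 n t = m λ.
λ = 2 n t / m. The fourth-longest wavelength is m = 4: λ = 2 × 1.37 × 617 / 4.00 = 423 nm.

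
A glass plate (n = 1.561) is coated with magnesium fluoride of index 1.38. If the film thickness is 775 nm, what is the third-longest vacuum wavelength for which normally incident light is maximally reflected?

713 nm

Top surface (1.0 → 1.38): reflection off a higher-index medium gives a half-wave phase shift.
Bottom surface (1.38 → 1.561): reflection off a higher-index medium gives a half-wave phase shift.
Net: no relative phase inversion (both shifts match).
For maximum reflection here: 2 n t = m λ.
λ = 2 n t / m. The third-longest wavelength is m = 3: λ = 2 × 1.38 × 775 / 3.00 = 713 nm.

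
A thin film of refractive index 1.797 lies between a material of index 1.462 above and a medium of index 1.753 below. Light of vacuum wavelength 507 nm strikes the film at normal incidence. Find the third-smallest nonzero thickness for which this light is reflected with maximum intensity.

Top surface (1.462 → 1.797): reflection off a higher-index medium gives a half-wave phase shift.
Bottom surface (1.797 → 1.753): reflection off a lower-index medium gives no phase shift.
Exactly one π shift → a net half-wave offset.
For maximum reflection here: 2 n t = (m + ½) λ.
The third-smallest nonzero thickness corresponds to m = 2: t = (m + ½) λ / (2 n) = 2.50 × 507 / (2 × 1.797) = 353 nm.

353 nm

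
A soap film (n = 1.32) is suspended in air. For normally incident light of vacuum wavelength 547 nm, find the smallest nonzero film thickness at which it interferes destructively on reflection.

207 nm

At the upper boundary (n = 1.0 to n = 1.32) the reflected ray undergoes a half-wave phase shift.
Ray reflecting at the bottom interface goes from n = 1.32 toward n = 1.0: no phase shift.
The two reflections differ by half a wavelength.
With one net inversion, destructive interference in reflection requires 2 n t = m λ.
Minimum nonzero at m = 1: t = λ / (2 n) = 547 / (2 × 1.32) = 207 nm.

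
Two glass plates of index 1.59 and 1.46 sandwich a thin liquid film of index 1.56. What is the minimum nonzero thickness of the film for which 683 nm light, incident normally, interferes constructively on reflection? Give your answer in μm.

0.219 μm

Ray reflecting at the top interface goes from n = 1.59 toward n = 1.56: no phase shift.
Bottom surface (1.56 → 1.46): reflection off a lower-index medium gives no phase shift.
The two reflections carry the same phase change, so no net offset.
So the condition for constructive reflection is 2 n t = m λ.
Minimum nonzero at m = 1: t = λ / (2 n) = 683 / (2 × 1.56) = 219 nm.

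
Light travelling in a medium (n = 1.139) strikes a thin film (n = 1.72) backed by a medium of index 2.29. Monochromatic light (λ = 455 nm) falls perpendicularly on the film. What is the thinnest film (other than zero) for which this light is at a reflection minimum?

Top surface (1.139 → 1.72): reflection off a higher-index medium gives a half-wave phase shift.
At the lower boundary (n = 1.72 to n = 2.29) the reflected ray undergoes a half-wave phase shift.
The two reflections carry the same phase change, so no net offset.
So the condition for destructive reflection is 2 n t = (m + ½) λ.
Minimum at m = 0: t = λ / (4 n) = 455 / (4 × 1.72) = 66.1 nm.

66.1 nm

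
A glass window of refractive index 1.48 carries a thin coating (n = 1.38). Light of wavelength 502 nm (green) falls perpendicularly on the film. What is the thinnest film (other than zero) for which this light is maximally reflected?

182 nm

At the upper boundary (n = 1.0 to n = 1.38) the reflected ray undergoes a half-wave phase shift.
Ray reflecting at the bottom interface goes from n = 1.38 toward n = 1.48: a half-wave phase shift.
The two reflections carry the same phase change, so no net offset.
For maximum reflection here: 2 n t = m λ.
Minimum nonzero at m = 1: t = λ / (2 n) = 502 / (2 × 1.38) = 182 nm.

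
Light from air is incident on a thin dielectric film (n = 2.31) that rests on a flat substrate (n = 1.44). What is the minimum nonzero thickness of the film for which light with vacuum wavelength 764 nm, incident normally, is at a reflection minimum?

165 nm

Top surface (1.0 → 2.31): reflection off a higher-index medium gives a half-wave phase shift.
Ray reflecting at the bottom interface goes from n = 2.31 toward n = 1.44: no phase shift.
The two reflections differ by half a wavelength.
So the condition for destructive reflection is 2 n t = m λ.
Minimum nonzero at m = 1: t = λ / (2 n) = 764 / (2 × 2.31) = 165 nm.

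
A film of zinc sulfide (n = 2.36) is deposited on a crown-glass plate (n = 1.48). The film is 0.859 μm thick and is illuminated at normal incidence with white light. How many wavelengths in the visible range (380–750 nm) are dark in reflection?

5

Top surface (1.0 → 2.36): reflection off a higher-index medium gives a half-wave phase shift.
Bottom surface (2.36 → 1.48): reflection off a lower-index medium gives no phase shift.
The two reflections differ by half a wavelength.
So the condition for destructive reflection is 2 n t = m λ.
λ = 2 n t / m = 4054 / m nm.
m=5: 811 nm (IR); m=6: 676 nm (visible); m=7: 579 nm (visible); m=8: 507 nm (visible); m=9: 450 nm (visible); m=10: 405 nm (visible); m=11: 369 nm (UV).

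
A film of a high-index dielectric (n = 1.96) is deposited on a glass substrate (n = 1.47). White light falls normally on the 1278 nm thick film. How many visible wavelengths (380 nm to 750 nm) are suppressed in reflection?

7

Ray reflecting at the top interface goes from n = 1.0 toward n = 1.96: a half-wave phase shift.
Ray reflecting at the bottom interface goes from n = 1.96 toward n = 1.47: no phase shift.
Net: one phase inversion between the two reflected rays.
For dark reflection here: 2 n t = m λ.
λ = 2 n t / m = 5010 / m nm.
m=6: 835 nm (IR); m=7: 716 nm (visible); m=8: 626 nm (visible); m=9: 557 nm (visible); m=10: 501 nm (visible); m=11: 455 nm (visible); m=12: 417 nm (visible); m=13: 385 nm (visible); m=14: 358 nm (UV).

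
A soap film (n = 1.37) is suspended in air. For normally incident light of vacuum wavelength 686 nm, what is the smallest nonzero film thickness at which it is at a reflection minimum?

250 nm

Ray reflecting at the top interface goes from n = 1.0 toward n = 1.37: a half-wave phase shift.
Ray reflecting at the bottom interface goes from n = 1.37 toward n = 1.0: no phase shift.
Net: one phase inversion between the two reflected rays.
So the condition for destructive reflection is 2 n t = m λ.
The smallest nonzero thickness corresponds to m = 1: t = m λ / (2 n) = 1.00 × 686 / (2 × 1.37) = 250 nm.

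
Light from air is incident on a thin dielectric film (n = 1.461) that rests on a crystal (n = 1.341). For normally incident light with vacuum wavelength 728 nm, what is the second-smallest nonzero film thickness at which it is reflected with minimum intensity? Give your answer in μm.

0.498 μm

Ray reflecting at the top interface goes from n = 1.0 toward n = 1.461: a half-wave phase shift.
At the lower boundary (n = 1.461 to n = 1.341) the reflected ray undergoes no phase shift.
The two reflections differ by half a wavelength.
With one net inversion, destructive interference in reflection requires 2 n t = m λ.
The second-smallest nonzero thickness corresponds to m = 2: t = m λ / (2 n) = 2.00 × 728 / (2 × 1.461) = 498 nm.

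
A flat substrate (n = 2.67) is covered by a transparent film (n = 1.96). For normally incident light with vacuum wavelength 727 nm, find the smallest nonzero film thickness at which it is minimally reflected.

At the upper boundary (n = 1.0 to n = 1.96) the reflected ray undergoes a half-wave phase shift.
Bottom surface (1.96 → 2.67): reflection off a higher-index medium gives a half-wave phase shift.
The two reflections carry the same phase change, so no net offset.
For weak reflection here: 2 n t = (m + ½) λ.
Minimum at m = 0: t = λ / (4 n) = 727 / (4 × 1.96) = 92.7 nm.

92.7 nm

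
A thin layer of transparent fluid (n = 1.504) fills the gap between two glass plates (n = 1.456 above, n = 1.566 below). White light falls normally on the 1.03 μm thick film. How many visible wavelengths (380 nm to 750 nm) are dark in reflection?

At the upper boundary (n = 1.456 to n = 1.504) the reflected ray undergoes a half-wave phase shift.
Bottom surface (1.504 → 1.566): reflection off a higher-index medium gives a half-wave phase shift.
Zero or two π shifts → no net half-wave offset.
With no net inversion, destructive interference in reflection requires 2 n t = (m + ½) λ.
λ = 2 n t / (m + ½) = 3098 / (m + ½) nm.
m=3: 885 nm (IR); m=4: 688 nm (visible); m=5: 563 nm (visible); m=6: 477 nm (visible); m=7: 413 nm (visible); m=8: 364 nm (UV).

4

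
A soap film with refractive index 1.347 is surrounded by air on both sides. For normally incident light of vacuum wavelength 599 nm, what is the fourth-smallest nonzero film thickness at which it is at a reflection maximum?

778 nm

Top surface (1.0 → 1.347): reflection off a higher-index medium gives a half-wave phase shift.
At the lower boundary (n = 1.347 to n = 1.0) the reflected ray undergoes no phase shift.
Net: one phase inversion between the two reflected rays.
So the condition for constructive reflection is 2 n t = (m + ½) λ.
The fourth-smallest nonzero thickness corresponds to m = 3: t = (m + ½) λ / (2 n) = 3.50 × 599 / (2 × 1.347) = 778 nm.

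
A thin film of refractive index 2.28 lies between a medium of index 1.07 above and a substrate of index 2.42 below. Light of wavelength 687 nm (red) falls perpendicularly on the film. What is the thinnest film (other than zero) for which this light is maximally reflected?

151 nm

Top surface (1.07 → 2.28): reflection off a higher-index medium gives a half-wave phase shift.
At the lower boundary (n = 2.28 to n = 2.42) the reflected ray undergoes a half-wave phase shift.
Zero or two π shifts → no net half-wave offset.
With no net inversion, constructive interference in reflection requires 2 n t = m λ.
Minimum nonzero at m = 1: t = λ / (2 n) = 687 / (2 × 2.28) = 151 nm.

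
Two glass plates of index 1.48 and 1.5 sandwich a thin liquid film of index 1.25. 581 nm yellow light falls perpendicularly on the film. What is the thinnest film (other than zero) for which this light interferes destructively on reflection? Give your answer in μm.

0.232 μm

At the upper boundary (n = 1.48 to n = 1.25) the reflected ray undergoes no phase shift.
Bottom surface (1.25 → 1.5): reflection off a higher-index medium gives a half-wave phase shift.
The two reflections differ by half a wavelength.
So the condition for destructive reflection is 2 n t = m λ.
Minimum nonzero at m = 1: t = λ / (2 n) = 581 / (2 × 1.25) = 232 nm.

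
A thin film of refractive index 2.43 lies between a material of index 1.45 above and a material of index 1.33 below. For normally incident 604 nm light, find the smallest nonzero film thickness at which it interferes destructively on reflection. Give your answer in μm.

Top surface (1.45 → 2.43): reflection off a higher-index medium gives a half-wave phase shift.
At the lower boundary (n = 2.43 to n = 1.33) the reflected ray undergoes no phase shift.
Net: one phase inversion between the two reflected rays.
With one net inversion, destructive interference in reflection requires 2 n t = m λ.
Minimum nonzero at m = 1: t = λ / (2 n) = 604 / (2 × 2.43) = 124 nm.

0.124 μm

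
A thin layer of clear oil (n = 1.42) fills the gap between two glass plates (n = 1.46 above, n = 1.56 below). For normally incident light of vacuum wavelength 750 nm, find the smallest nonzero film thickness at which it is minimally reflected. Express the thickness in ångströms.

2641 Å

Ray reflecting at the top interface goes from n = 1.46 toward n = 1.42: no phase shift.
Ray reflecting at the bottom interface goes from n = 1.42 toward n = 1.56: a half-wave phase shift.
Net: one phase inversion between the two reflected rays.
With one net inversion, destructive interference in reflection requires 2 n t = m λ.
Minimum nonzero at m = 1: t = λ / (2 n) = 750 / (2 × 1.42) = 264 nm.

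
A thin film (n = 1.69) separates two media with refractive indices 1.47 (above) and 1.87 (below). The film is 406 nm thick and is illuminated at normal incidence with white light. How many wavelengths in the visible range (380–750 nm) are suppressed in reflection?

Ray reflecting at the top interface goes from n = 1.47 toward n = 1.69: a half-wave phase shift.
Bottom surface (1.69 → 1.87): reflection off a higher-index medium gives a half-wave phase shift.
Zero or two π shifts → no net half-wave offset.
For minimum reflection here: 2 n t = (m + ½) λ.
λ = 2 n t / (m + ½) = 1372 / (m + ½) nm.
m=1: 915 nm (IR); m=2: 549 nm (visible); m=3: 392 nm (visible); m=4: 305 nm (UV).

2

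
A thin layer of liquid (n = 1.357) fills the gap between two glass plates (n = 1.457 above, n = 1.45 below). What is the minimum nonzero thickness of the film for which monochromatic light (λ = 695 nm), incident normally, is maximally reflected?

Ray reflecting at the top interface goes from n = 1.457 toward n = 1.357: no phase shift.
At the lower boundary (n = 1.357 to n = 1.45) the reflected ray undergoes a half-wave phase shift.
Exactly one π shift → a net half-wave offset.
For maximum reflection here: 2 n t = (m + ½) λ.
Minimum at m = 0: t = λ / (4 n) = 695 / (4 × 1.357) = 128 nm.

128 nm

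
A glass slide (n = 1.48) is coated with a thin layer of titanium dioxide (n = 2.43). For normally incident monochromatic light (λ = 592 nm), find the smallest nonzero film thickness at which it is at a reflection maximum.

60.9 nm

Ray reflecting at the top interface goes from n = 1.0 toward n = 2.43: a half-wave phase shift.
Ray reflecting at the bottom interface goes from n = 2.43 toward n = 1.48: no phase shift.
Net: one phase inversion between the two reflected rays.
With one net inversion, constructive interference in reflection requires 2 n t = (m + ½) λ.
Minimum at m = 0: t = λ / (4 n) = 592 / (4 × 2.43) = 60.9 nm.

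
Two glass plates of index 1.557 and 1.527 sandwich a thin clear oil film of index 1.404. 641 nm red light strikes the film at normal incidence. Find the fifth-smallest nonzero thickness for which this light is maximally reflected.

1027 nm

Ray reflecting at the top interface goes from n = 1.557 toward n = 1.404: no phase shift.
Bottom surface (1.404 → 1.527): reflection off a higher-index medium gives a half-wave phase shift.
Net: one phase inversion between the two reflected rays.
For maximum reflection here: 2 n t = (m + ½) λ.
The fifth-smallest nonzero thickness corresponds to m = 4: t = (m + ½) λ / (2 n) = 4.50 × 641 / (2 × 1.404) = 1027 nm.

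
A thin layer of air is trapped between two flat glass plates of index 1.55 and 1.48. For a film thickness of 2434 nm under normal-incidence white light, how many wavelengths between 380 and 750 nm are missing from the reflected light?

At the upper boundary (n = 1.55 to n = 1.0) the reflected ray undergoes no phase shift.
Bottom surface (1.0 → 1.48): reflection off a higher-index medium gives a half-wave phase shift.
Net: one phase inversion between the two reflected rays.
So the condition for destructive reflection is 2 n t = m λ.
λ = 2 n t / m = 4868 / m nm.
m=6: 811 nm (IR); m=7: 695 nm (visible); m=8: 609 nm (visible); m=9: 541 nm (visible); m=10: 487 nm (visible); m=11: 443 nm (visible); m=12: 406 nm (visible); m=13: 374 nm (UV).

6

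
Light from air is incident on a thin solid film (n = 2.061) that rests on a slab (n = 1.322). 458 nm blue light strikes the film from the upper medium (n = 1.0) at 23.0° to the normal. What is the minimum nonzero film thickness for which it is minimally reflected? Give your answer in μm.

Top surface (1.0 → 2.061): reflection off a higher-index medium gives a half-wave phase shift.
Ray reflecting at the bottom interface goes from n = 2.061 toward n = 1.322: no phase shift.
The two reflections differ by half a wavelength.
So the condition for destructive reflection is 2 n t cos θ_r = m λ.
Snell's law: 1.0 sin 23.0° = 2.061 sin θ_r → sin θ_r = 0.190, cos θ_r = 0.982.
Minimum nonzero at m = 1: t = λ / (2 n cos θ_r) = 458 / (2 × 2.061 × 0.982) = 113 nm.

0.113 μm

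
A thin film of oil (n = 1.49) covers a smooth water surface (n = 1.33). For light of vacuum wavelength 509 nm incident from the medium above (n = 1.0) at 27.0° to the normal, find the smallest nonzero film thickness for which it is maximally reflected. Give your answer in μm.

Top surface (1.0 → 1.49): reflection off a higher-index medium gives a half-wave phase shift.
At the lower boundary (n = 1.49 to n = 1.33) the reflected ray undergoes no phase shift.
Net: one phase inversion between the two reflected rays.
So the condition for constructive reflection is 2 n t cos θ_r = (m + ½) λ.
Snell's law: 1.0 sin 27.0° = 1.49 sin θ_r → sin θ_r = 0.305, cos θ_r = 0.952.
Minimum at m = 0: t = λ / (4 n cos θ_r) = 509 / (4 × 1.49 × 0.952) = 89.7 nm.

0.0897 μm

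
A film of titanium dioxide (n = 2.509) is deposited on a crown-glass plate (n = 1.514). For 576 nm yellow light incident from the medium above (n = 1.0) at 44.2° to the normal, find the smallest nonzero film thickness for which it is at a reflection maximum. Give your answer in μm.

Top surface (1.0 → 2.509): reflection off a higher-index medium gives a half-wave phase shift.
Ray reflecting at the bottom interface goes from n = 2.509 toward n = 1.514: no phase shift.
Exactly one π shift → a net half-wave offset.
For maximum reflection here: 2 n t cos θ_r = (m + ½) λ.
Snell's law: 1.0 sin 44.2° = 2.509 sin θ_r → sin θ_r = 0.278, cos θ_r = 0.961.
Minimum at m = 0: t = λ / (4 n cos θ_r) = 576 / (4 × 2.509 × 0.961) = 59.7 nm.

0.0597 μm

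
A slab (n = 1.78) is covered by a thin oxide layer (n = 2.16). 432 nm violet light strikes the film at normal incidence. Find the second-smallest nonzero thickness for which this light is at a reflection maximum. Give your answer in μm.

0.150 μm

Top surface (1.0 → 2.16): reflection off a higher-index medium gives a half-wave phase shift.
At the lower boundary (n = 2.16 to n = 1.78) the reflected ray undergoes no phase shift.
The two reflections differ by half a wavelength.
So the condition for constructive reflection is 2 n t = (m + ½) λ.
The second-smallest nonzero thickness corresponds to m = 1: t = (m + ½) λ / (2 n) = 1.50 × 432 / (2 × 2.16) = 150 nm.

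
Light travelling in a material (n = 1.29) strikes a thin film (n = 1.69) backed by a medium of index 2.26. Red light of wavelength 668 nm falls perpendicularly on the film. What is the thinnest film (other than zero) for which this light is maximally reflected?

At the upper boundary (n = 1.29 to n = 1.69) the reflected ray undergoes a half-wave phase shift.
At the lower boundary (n = 1.69 to n = 2.26) the reflected ray undergoes a half-wave phase shift.
The two reflections carry the same phase change, so no net offset.
So the condition for constructive reflection is 2 n t = m λ.
Minimum nonzero at m = 1: t = λ / (2 n) = 668 / (2 × 1.69) = 198 nm.

198 nm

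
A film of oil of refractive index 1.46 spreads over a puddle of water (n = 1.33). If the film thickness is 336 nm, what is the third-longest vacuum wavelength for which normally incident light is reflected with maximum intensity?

392 nm

Ray reflecting at the top interface goes from n = 1.0 toward n = 1.46: a half-wave phase shift.
Ray reflecting at the bottom interface goes from n = 1.46 toward n = 1.33: no phase shift.
The two reflections differ by half a wavelength.
With one net inversion, constructive interference in reflection requires 2 n t = (m + ½) λ.
λ = 2 n t / (m + ½). The third-longest wavelength is m = 2: λ = 2 × 1.46 × 336 / 2.50 = 392 nm.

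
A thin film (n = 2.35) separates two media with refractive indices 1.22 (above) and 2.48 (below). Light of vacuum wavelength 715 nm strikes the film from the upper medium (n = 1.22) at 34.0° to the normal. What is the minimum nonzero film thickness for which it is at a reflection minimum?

Ray reflecting at the top interface goes from n = 1.22 toward n = 2.35: a half-wave phase shift.
Ray reflecting at the bottom interface goes from n = 2.35 toward n = 2.48: a half-wave phase shift.
Net: no relative phase inversion (both shifts match).
So the condition for destructive reflection is 2 n t cos θ_r = (m + ½) λ.
Snell's law: 1.22 sin 34.0° = 2.35 sin θ_r → sin θ_r = 0.290, cos θ_r = 0.957.
Minimum at m = 0: t = λ / (4 n cos θ_r) = 715 / (4 × 2.35 × 0.957) = 79.5 nm.

79.5 nm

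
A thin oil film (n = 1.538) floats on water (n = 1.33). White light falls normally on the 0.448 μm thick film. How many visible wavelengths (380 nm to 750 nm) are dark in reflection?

2

Ray reflecting at the top interface goes from n = 1.0 toward n = 1.538: a half-wave phase shift.
Ray reflecting at the bottom interface goes from n = 1.538 toward n = 1.33: no phase shift.
Net: one phase inversion between the two reflected rays.
For minimum reflection here: 2 n t = m λ.
λ = 2 n t / m = 1378 / m nm.
m=1: 1378 nm (IR); m=2: 689 nm (visible); m=3: 459 nm (visible); m=4: 345 nm (UV).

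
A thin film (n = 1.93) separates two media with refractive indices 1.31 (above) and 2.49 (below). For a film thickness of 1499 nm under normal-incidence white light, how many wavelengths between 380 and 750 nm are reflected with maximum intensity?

At the upper boundary (n = 1.31 to n = 1.93) the reflected ray undergoes a half-wave phase shift.
At the lower boundary (n = 1.93 to n = 2.49) the reflected ray undergoes a half-wave phase shift.
Net: no relative phase inversion (both shifts match).
With no net inversion, constructive interference in reflection requires 2 n t = m λ.
λ = 2 n t / m = 5786 / m nm.
m=7: 827 nm (IR); m=8: 723 nm (visible); m=9: 643 nm (visible); m=10: 579 nm (visible); m=11: 526 nm (visible); m=12: 482 nm (visible); m=13: 445 nm (visible); m=14: 413 nm (visible); m=15: 386 nm (visible); m=16: 362 nm (UV).

8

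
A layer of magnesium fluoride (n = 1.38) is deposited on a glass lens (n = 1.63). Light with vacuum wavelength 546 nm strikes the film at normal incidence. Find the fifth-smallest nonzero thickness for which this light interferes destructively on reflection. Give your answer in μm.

Ray reflecting at the top interface goes from n = 1.0 toward n = 1.38: a half-wave phase shift.
Ray reflecting at the bottom interface goes from n = 1.38 toward n = 1.63: a half-wave phase shift.
Zero or two π shifts → no net half-wave offset.
With no net inversion, destructive interference in reflection requires 2 n t = (m + ½) λ.
The fifth-smallest nonzero thickness corresponds to m = 4: t = (m + ½) λ / (2 n) = 4.50 × 546 / (2 × 1.38) = 890 nm.

0.890 μm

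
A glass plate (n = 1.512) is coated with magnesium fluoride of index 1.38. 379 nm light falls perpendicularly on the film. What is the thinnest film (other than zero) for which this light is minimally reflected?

68.7 nm

Top surface (1.0 → 1.38): reflection off a higher-index medium gives a half-wave phase shift.
Ray reflecting at the bottom interface goes from n = 1.38 toward n = 1.512: a half-wave phase shift.
The two reflections carry the same phase change, so no net offset.
With no net inversion, destructive interference in reflection requires 2 n t = (m + ½) λ.
Minimum at m = 0: t = λ / (4 n) = 379 / (4 × 1.38) = 68.7 nm.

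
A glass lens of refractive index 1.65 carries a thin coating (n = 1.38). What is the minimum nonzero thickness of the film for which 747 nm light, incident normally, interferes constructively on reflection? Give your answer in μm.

0.271 μm

Ray reflecting at the top interface goes from n = 1.0 toward n = 1.38: a half-wave phase shift.
At the lower boundary (n = 1.38 to n = 1.65) the reflected ray undergoes a half-wave phase shift.
The two reflections carry the same phase change, so no net offset.
For strong reflection here: 2 n t = m λ.
Minimum nonzero at m = 1: t = λ / (2 n) = 747 / (2 × 1.38) = 271 nm.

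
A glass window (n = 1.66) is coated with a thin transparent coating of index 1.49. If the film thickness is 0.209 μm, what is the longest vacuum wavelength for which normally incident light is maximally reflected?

623 nm

At the upper boundary (n = 1.0 to n = 1.49) the reflected ray undergoes a half-wave phase shift.
At the lower boundary (n = 1.49 to n = 1.66) the reflected ray undergoes a half-wave phase shift.
The two reflections carry the same phase change, so no net offset.
So the condition for constructive reflection is 2 n t = m λ.
λ = 2 n t / m. The longest wavelength is m = 1: λ = 2 × 1.49 × 209 / 1.00 = 623 nm.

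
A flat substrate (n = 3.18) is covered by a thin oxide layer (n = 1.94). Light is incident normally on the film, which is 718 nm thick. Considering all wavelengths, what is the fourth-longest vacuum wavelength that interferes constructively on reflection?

Top surface (1.0 → 1.94): reflection off a higher-index medium gives a half-wave phase shift.
At the lower boundary (n = 1.94 to n = 3.18) the reflected ray undergoes a half-wave phase shift.
Net: no relative phase inversion (both shifts match).
With no net inversion, constructive interference in reflection requires 2 n t = m λ.
λ = 2 n t / m. The fourth-longest wavelength is m = 4: λ = 2 × 1.94 × 718 / 4.00 = 696 nm.

696 nm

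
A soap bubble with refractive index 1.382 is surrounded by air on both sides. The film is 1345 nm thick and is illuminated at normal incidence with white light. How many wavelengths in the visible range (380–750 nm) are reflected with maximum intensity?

5

Ray reflecting at the top interface goes from n = 1.0 toward n = 1.382: a half-wave phase shift.
At the lower boundary (n = 1.382 to n = 1.0) the reflected ray undergoes no phase shift.
Exactly one π shift → a net half-wave offset.
With one net inversion, constructive interference in reflection requires 2 n t = (m + ½) λ.
λ = 2 n t / (m + ½) = 3718 / (m + ½) nm.
m=4: 826 nm (IR); m=5: 676 nm (visible); m=6: 572 nm (visible); m=7: 496 nm (visible); m=8: 437 nm (visible); m=9: 391 nm (visible); m=10: 354 nm (UV).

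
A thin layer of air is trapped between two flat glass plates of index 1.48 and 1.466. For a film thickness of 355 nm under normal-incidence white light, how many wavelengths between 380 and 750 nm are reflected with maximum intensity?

Top surface (1.48 → 1.0): reflection off a lower-index medium gives no phase shift.
Ray reflecting at the bottom interface goes from n = 1.0 toward n = 1.466: a half-wave phase shift.
Exactly one π shift → a net half-wave offset.
For maximum reflection here: 2 n t = (m + ½) λ.
λ = 2 n t / (m + ½) = 710 / (m + ½) nm.
m=0: 1420 nm (IR); m=1: 473 nm (visible); m=2: 284 nm (UV).

1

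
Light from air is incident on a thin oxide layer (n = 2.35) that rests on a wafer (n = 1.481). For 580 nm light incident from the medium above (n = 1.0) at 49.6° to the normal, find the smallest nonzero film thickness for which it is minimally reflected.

At the upper boundary (n = 1.0 to n = 2.35) the reflected ray undergoes a half-wave phase shift.
Ray reflecting at the bottom interface goes from n = 2.35 toward n = 1.481: no phase shift.
Exactly one π shift → a net half-wave offset.
For dark reflection here: 2 n t cos θ_r = m λ.
Snell's law: 1.0 sin 49.6° = 2.35 sin θ_r → sin θ_r = 0.324, cos θ_r = 0.946.
Minimum nonzero at m = 1: t = λ / (2 n cos θ_r) = 580 / (2 × 2.35 × 0.946) = 130 nm.

130 nm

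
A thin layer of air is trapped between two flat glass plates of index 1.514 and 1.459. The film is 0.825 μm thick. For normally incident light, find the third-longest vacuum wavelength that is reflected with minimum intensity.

Ray reflecting at the top interface goes from n = 1.514 toward n = 1.0: no phase shift.
At the lower boundary (n = 1.0 to n = 1.459) the reflected ray undergoes a half-wave phase shift.
Exactly one π shift → a net half-wave offset.
So the condition for destructive reflection is 2 n t = m λ.
λ = 2 n t / m. The third-longest wavelength is m = 3: λ = 2 × 1.0 × 825 / 3.00 = 550 nm.

550 nm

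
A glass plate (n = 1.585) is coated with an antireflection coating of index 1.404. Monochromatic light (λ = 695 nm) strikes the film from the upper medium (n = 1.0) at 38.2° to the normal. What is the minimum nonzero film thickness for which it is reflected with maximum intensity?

276 nm

At the upper boundary (n = 1.0 to n = 1.404) the reflected ray undergoes a half-wave phase shift.
Bottom surface (1.404 → 1.585): reflection off a higher-index medium gives a half-wave phase shift.
The two reflections carry the same phase change, so no net offset.
For strong reflection here: 2 n t cos θ_r = m λ.
Snell's law: 1.0 sin 38.2° = 1.404 sin θ_r → sin θ_r = 0.440, cos θ_r = 0.898.
Minimum nonzero at m = 1: t = λ / (2 n cos θ_r) = 695 / (2 × 1.404 × 0.898) = 276 nm.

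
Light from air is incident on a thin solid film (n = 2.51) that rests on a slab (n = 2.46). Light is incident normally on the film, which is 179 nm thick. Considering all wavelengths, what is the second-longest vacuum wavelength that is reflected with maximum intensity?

Ray reflecting at the top interface goes from n = 1.0 toward n = 2.51: a half-wave phase shift.
Bottom surface (2.51 → 2.46): reflection off a lower-index medium gives no phase shift.
Net: one phase inversion between the two reflected rays.
So the condition for constructive reflection is 2 n t = (m + ½) λ.
λ = 2 n t / (m + ½). The second-longest wavelength is m = 1: λ = 2 × 2.51 × 179 / 1.50 = 599 nm.

599 nm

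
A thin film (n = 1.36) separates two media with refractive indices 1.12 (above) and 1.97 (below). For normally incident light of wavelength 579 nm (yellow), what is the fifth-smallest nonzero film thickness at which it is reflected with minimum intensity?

Ray reflecting at the top interface goes from n = 1.12 toward n = 1.36: a half-wave phase shift.
At the lower boundary (n = 1.36 to n = 1.97) the reflected ray undergoes a half-wave phase shift.
The two reflections carry the same phase change, so no net offset.
So the condition for destructive reflection is 2 n t = (m + ½) λ.
The fifth-smallest nonzero thickness corresponds to m = 4: t = (m + ½) λ / (2 n) = 4.50 × 579 / (2 × 1.36) = 958 nm.

958 nm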